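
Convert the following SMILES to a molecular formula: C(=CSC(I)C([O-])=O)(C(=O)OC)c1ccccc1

Heavy atoms from the SMILES: 12 C, 1 I, 4 O, 1 S.
Implicit hydrogens by atom environment:
  5 × C (aromatic): 1 H each → 5
  3 × C: no H
  3 × O: no H
  2 × C: 1 H each → 2
  1 × C: 3 H
  1 × C (aromatic): no H
  1 × I: no H
  1 × O (charge -1): no H
  1 × S: no H
  Total hydrogens = 10.
Net charge -1.
Molecular formula: C12H10IO4S-

C12H10IO4S-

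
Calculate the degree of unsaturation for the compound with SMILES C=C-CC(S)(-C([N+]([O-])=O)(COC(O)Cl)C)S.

Molecular formula from the SMILES: C8H14ClNO4S2.
DoU = (2C + 2 + N − H − X)/2 = (2·8 + 2 + 1 − 14 − 1)/2 = 4/2 = 2.
(Structurally: 0 ring(s) + 2 π bond(s) = 2.)

2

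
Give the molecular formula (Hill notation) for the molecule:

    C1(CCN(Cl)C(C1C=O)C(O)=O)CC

Heavy atoms from the SMILES: 9 C, 1 Cl, 1 N, 3 O.
Implicit hydrogens by atom environment:
  4 × C: 1 H each → 4
  3 × C: 2 H each → 6
  2 × O: no H
  1 × C: 3 H
  1 × C: no H
  1 × Cl: no H
  1 × N: no H
  1 × O: 1 H
  Total hydrogens = 14.
Molecular formula: C9H14ClNO3

C9H14ClNO3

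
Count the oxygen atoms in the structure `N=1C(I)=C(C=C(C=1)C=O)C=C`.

1

The symbol for oxygen appears 1 time in the SMILES.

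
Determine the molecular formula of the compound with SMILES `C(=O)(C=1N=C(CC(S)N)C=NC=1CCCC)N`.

C11H18N4OS

Heavy atoms from the SMILES: 11 C, 4 N, 1 O, 1 S.
Implicit hydrogens by atom environment:
  4 × C: 2 H each → 8
  3 × C (aromatic): no H
  2 × N: 2 H each → 4
  2 × N (aromatic): no H
  1 × C: 3 H
  1 × C (aromatic): 1 H
  1 × C: 1 H
  1 × C: no H
  1 × O: no H
  1 × S: 1 H
  Total hydrogens = 18.
Molecular formula: C11H18N4OS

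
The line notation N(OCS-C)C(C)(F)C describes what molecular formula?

C5H12FNOS

Heavy atoms from the SMILES: 5 C, 1 F, 1 N, 1 O, 1 S.
Implicit hydrogens by atom environment:
  3 × C: 3 H each → 9
  1 × C: 2 H
  1 × C: no H
  1 × F: no H
  1 × N: 1 H
  1 × O: no H
  1 × S: no H
  Total hydrogens = 12.
Molecular formula: C5H12FNOS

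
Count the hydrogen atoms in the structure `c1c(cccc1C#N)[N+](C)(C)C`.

Hydrogens are implicit in SMILES; fill each atom to its normal valence:
  4 × C (aromatic): 1 H each → 4
  3 × C: 3 H each → 9
  2 × C (aromatic): no H
  1 × C: no H
  1 × N (charge +1): no H
  1 × N: no H
  Total hydrogens = 13.

13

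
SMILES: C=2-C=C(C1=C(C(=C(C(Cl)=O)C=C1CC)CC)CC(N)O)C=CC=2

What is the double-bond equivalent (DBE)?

9

Molecular formula from the SMILES: C19H22ClNO2.
DoU = (2C + 2 + N − H − X)/2 = (2·19 + 2 + 1 − 22 − 1)/2 = 18/2 = 9.
(Structurally: 2 ring(s) + 7 π bond(s) = 9.)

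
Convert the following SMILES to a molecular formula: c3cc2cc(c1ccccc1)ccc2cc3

C16H12

Heavy atoms from the SMILES: 16 C.
Implicit hydrogens by atom environment:
  12 × C (aromatic): 1 H each → 12
  4 × C (aromatic): no H
  Total hydrogens = 12.
Molecular formula: C16H12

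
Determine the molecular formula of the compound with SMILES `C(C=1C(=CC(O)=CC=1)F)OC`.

C8H9FO2

Heavy atoms from the SMILES: 8 C, 1 F, 2 O.
Implicit hydrogens by atom environment:
  3 × C (aromatic): 1 H each → 3
  3 × C (aromatic): no H
  1 × C: 3 H
  1 × C: 2 H
  1 × F: no H
  1 × O: 1 H
  1 × O: no H
  Total hydrogens = 9.
Molecular formula: C8H9FO2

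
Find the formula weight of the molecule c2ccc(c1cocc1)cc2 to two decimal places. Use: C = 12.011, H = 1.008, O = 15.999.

144.17

Molecular formula: C10H8O.
M = 10×12.011 + 8×1.008 + 1×15.999 = 144.17 g/mol.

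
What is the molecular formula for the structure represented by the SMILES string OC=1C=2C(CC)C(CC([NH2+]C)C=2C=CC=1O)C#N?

Heavy atoms from the SMILES: 14 C, 2 N, 2 O.
Implicit hydrogens by atom environment:
  4 × C (aromatic): no H
  3 × C: 1 H each → 3
  2 × C: 3 H each → 6
  2 × C: 2 H each → 4
  2 × C (aromatic): 1 H each → 2
  2 × O: 1 H each → 2
  1 × C: no H
  1 × N (charge +1): 2 H
  1 × N: no H
  Total hydrogens = 19.
Net charge +1.
Molecular formula: C14H19N2O2+

C14H19N2O2+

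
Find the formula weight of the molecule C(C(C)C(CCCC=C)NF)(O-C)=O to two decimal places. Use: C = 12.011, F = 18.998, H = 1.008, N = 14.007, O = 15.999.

203.26

Molecular formula: C10H18FNO2.
M = 10×12.011 + 1×18.998 + 18×1.008 + 1×14.007 + 2×15.999 = 203.26 g/mol.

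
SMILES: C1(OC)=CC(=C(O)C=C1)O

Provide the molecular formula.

Heavy atoms from the SMILES: 7 C, 3 O.
Implicit hydrogens by atom environment:
  3 × C (aromatic): 1 H each → 3
  3 × C (aromatic): no H
  2 × O: 1 H each → 2
  1 × C: 3 H
  1 × O: no H
  Total hydrogens = 8.
Molecular formula: C7H8O3

C7H8O3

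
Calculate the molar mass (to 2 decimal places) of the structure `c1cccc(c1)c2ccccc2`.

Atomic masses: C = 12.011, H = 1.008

154.21

Molecular formula: C12H10.
M = 12×12.011 + 10×1.008 = 154.21 g/mol.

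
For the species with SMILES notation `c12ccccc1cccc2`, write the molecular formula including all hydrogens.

Heavy atoms from the SMILES: 10 C.
Implicit hydrogens by atom environment:
  8 × C (aromatic): 1 H each → 8
  2 × C (aromatic): no H
  Total hydrogens = 8.
Molecular formula: C10H8

C10H8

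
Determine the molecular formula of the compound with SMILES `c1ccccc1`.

Heavy atoms from the SMILES: 6 C.
Implicit hydrogens by atom environment:
  6 × C (aromatic): 1 H each → 6
  Total hydrogens = 6.
Molecular formula: C6H6

C6H6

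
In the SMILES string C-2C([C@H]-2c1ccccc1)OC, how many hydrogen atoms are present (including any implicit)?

12

Hydrogens are implicit in SMILES; fill each atom to its normal valence:
  5 × C (aromatic): 1 H each → 5
  2 × C: 1 H each → 2
  1 × C: 3 H
  1 × C: 2 H
  1 × C (aromatic): no H
  1 × O: no H
  Total hydrogens = 12.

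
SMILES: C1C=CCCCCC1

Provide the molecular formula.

C8H14

Heavy atoms from the SMILES: 8 C.
Implicit hydrogens by atom environment:
  6 × C: 2 H each → 12
  2 × C: 1 H each → 2
  Total hydrogens = 14.
Molecular formula: C8H14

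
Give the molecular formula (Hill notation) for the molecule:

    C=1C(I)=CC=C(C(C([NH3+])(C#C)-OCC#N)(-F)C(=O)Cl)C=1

Heavy atoms from the SMILES: 13 C, 1 Cl, 1 F, 1 I, 2 N, 2 O.
Implicit hydrogens by atom environment:
  5 × C: no H
  4 × C (aromatic): 1 H each → 4
  2 × C (aromatic): no H
  2 × O: no H
  1 × C: 2 H
  1 × C: 1 H
  1 × Cl: no H
  1 × F: no H
  1 × I: no H
  1 × N (charge +1): 3 H
  1 × N: no H
  Total hydrogens = 10.
Net charge +1.
Molecular formula: C13H10ClFIN2O2+

C13H10ClFIN2O2+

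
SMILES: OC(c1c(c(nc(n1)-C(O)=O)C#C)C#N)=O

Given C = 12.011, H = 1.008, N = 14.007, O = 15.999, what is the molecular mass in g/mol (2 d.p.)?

217.14

Molecular formula: C9H3N3O4.
M = 9×12.011 + 3×1.008 + 3×14.007 + 4×15.999 = 217.14 g/mol.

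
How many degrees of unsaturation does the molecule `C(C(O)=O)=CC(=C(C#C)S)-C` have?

5

Molecular formula from the SMILES: C8H8O2S.
DoU = (2C + 2 + N − H − X)/2 = (2·8 + 2 + 0 − 8 − 0)/2 = 10/2 = 5.
(Structurally: 0 ring(s) + 5 π bond(s) = 5.)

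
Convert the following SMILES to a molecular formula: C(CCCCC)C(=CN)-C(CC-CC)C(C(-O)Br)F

Heavy atoms from the SMILES: 1 Br, 15 C, 1 F, 1 N, 1 O.
Implicit hydrogens by atom environment:
  8 × C: 2 H each → 16
  4 × C: 1 H each → 4
  2 × C: 3 H each → 6
  1 × Br: no H
  1 × C: no H
  1 × F: no H
  1 × N: 2 H
  1 × O: 1 H
  Total hydrogens = 29.
Molecular formula: C15H29BrFNO

C15H29BrFNO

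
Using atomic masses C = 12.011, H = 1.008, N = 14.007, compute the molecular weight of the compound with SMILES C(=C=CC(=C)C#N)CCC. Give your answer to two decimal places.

Molecular formula: C9H11N.
M = 9×12.011 + 11×1.008 + 1×14.007 = 133.19 g/mol.

133.19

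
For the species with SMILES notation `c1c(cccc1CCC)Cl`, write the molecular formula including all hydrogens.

C9H11Cl

Heavy atoms from the SMILES: 9 C, 1 Cl.
Implicit hydrogens by atom environment:
  4 × C (aromatic): 1 H each → 4
  2 × C: 2 H each → 4
  2 × C (aromatic): no H
  1 × C: 3 H
  1 × Cl: no H
  Total hydrogens = 11.
Molecular formula: C9H11Cl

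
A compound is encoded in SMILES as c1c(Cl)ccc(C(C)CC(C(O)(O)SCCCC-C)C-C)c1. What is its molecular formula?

Heavy atoms from the SMILES: 18 C, 1 Cl, 2 O, 1 S.
Implicit hydrogens by atom environment:
  6 × C: 2 H each → 12
  4 × C (aromatic): 1 H each → 4
  3 × C: 3 H each → 9
  2 × C: 1 H each → 2
  2 × C (aromatic): no H
  2 × O: 1 H each → 2
  1 × C: no H
  1 × Cl: no H
  1 × S: no H
  Total hydrogens = 29.
Molecular formula: C18H29ClO2S

C18H29ClO2S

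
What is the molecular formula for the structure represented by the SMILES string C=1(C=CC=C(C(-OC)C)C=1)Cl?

Heavy atoms from the SMILES: 9 C, 1 Cl, 1 O.
Implicit hydrogens by atom environment:
  4 × C (aromatic): 1 H each → 4
  2 × C: 3 H each → 6
  2 × C (aromatic): no H
  1 × C: 1 H
  1 × Cl: no H
  1 × O: no H
  Total hydrogens = 11.
Molecular formula: C9H11ClO

C9H11ClO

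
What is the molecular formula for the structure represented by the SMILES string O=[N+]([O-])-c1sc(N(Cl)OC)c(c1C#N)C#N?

C7H3ClN4O3S

Heavy atoms from the SMILES: 7 C, 1 Cl, 4 N, 3 O, 1 S.
Implicit hydrogens by atom environment:
  4 × C (aromatic): no H
  3 × N: no H
  2 × C: no H
  2 × O: no H
  1 × C: 3 H
  1 × Cl: no H
  1 × N (charge +1): no H
  1 × O (charge -1): no H
  1 × S (aromatic): no H
  Total hydrogens = 3.
Molecular formula: C7H3ClN4O3S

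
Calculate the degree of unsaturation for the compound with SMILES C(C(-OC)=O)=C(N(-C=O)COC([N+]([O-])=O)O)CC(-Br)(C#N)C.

6

Molecular formula from the SMILES: C11H14BrN3O7.
DoU = (2C + 2 + N − H − X)/2 = (2·11 + 2 + 3 − 14 − 1)/2 = 12/2 = 6.
(Structurally: 0 ring(s) + 6 π bond(s) = 6.)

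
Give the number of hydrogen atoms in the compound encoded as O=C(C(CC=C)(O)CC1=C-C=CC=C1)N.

Hydrogens are implicit in SMILES; fill each atom to its normal valence:
  5 × C (aromatic): 1 H each → 5
  3 × C: 2 H each → 6
  2 × C: no H
  1 × C: 1 H
  1 × C (aromatic): no H
  1 × N: 2 H
  1 × O: 1 H
  1 × O: no H
  Total hydrogens = 15.

15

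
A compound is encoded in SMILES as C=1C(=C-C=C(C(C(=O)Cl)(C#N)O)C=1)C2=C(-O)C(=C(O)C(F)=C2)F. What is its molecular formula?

C15H8ClF2NO4

Heavy atoms from the SMILES: 15 C, 1 Cl, 2 F, 1 N, 4 O.
Implicit hydrogens by atom environment:
  7 × C (aromatic): no H
  5 × C (aromatic): 1 H each → 5
  3 × C: no H
  3 × O: 1 H each → 3
  2 × F: no H
  1 × Cl: no H
  1 × N: no H
  1 × O: no H
  Total hydrogens = 8.
Molecular formula: C15H8ClF2NO4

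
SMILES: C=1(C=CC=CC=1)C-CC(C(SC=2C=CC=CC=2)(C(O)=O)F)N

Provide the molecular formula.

C17H18FNO2S

Heavy atoms from the SMILES: 17 C, 1 F, 1 N, 2 O, 1 S.
Implicit hydrogens by atom environment:
  10 × C (aromatic): 1 H each → 10
  2 × C: 2 H each → 4
  2 × C: no H
  2 × C (aromatic): no H
  1 × C: 1 H
  1 × F: no H
  1 × N: 2 H
  1 × O: 1 H
  1 × O: no H
  1 × S: no H
  Total hydrogens = 18.
Molecular formula: C17H18FNO2S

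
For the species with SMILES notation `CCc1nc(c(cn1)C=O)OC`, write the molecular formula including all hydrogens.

C8H10N2O2

Heavy atoms from the SMILES: 8 C, 2 N, 2 O.
Implicit hydrogens by atom environment:
  3 × C (aromatic): no H
  2 × C: 3 H each → 6
  2 × N (aromatic): no H
  2 × O: no H
  1 × C: 2 H
  1 × C (aromatic): 1 H
  1 × C: 1 H
  Total hydrogens = 10.
Molecular formula: C8H10N2O2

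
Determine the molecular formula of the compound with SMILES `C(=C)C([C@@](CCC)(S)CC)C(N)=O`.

Heavy atoms from the SMILES: 10 C, 1 N, 1 O, 1 S.
Implicit hydrogens by atom environment:
  4 × C: 2 H each → 8
  2 × C: 3 H each → 6
  2 × C: 1 H each → 2
  2 × C: no H
  1 × N: 2 H
  1 × O: no H
  1 × S: 1 H
  Total hydrogens = 19.
Molecular formula: C10H19NOS

C10H19NOS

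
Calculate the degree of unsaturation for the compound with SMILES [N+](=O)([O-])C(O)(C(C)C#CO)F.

Molecular formula from the SMILES: C5H6FNO4.
DoU = (2C + 2 + N − H − X)/2 = (2·5 + 2 + 1 − 6 − 1)/2 = 6/2 = 3.
(Structurally: 0 ring(s) + 3 π bond(s) = 3.)

3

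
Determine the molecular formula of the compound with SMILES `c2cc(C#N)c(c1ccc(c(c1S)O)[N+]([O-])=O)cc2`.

C13H8N2O3S

Heavy atoms from the SMILES: 13 C, 2 N, 3 O, 1 S.
Implicit hydrogens by atom environment:
  6 × C (aromatic): 1 H each → 6
  6 × C (aromatic): no H
  1 × C: no H
  1 × N (charge +1): no H
  1 × N: no H
  1 × O: 1 H
  1 × O: no H
  1 × O (charge -1): no H
  1 × S: 1 H
  Total hydrogens = 8.
Molecular formula: C13H8N2O3S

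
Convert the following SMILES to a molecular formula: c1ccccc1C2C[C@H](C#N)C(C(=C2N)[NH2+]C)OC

Heavy atoms from the SMILES: 15 C, 3 N, 1 O.
Implicit hydrogens by atom environment:
  5 × C (aromatic): 1 H each → 5
  3 × C: 1 H each → 3
  3 × C: no H
  2 × C: 3 H each → 6
  1 × C: 2 H
  1 × C (aromatic): no H
  1 × N: 2 H
  1 × N (charge +1): 2 H
  1 × N: no H
  1 × O: no H
  Total hydrogens = 20.
Net charge +1.
Molecular formula: C15H20N3O+

C15H20N3O+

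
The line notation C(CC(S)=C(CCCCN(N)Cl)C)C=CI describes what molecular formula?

C11H20ClIN2S

Heavy atoms from the SMILES: 11 C, 1 Cl, 1 I, 2 N, 1 S.
Implicit hydrogens by atom environment:
  6 × C: 2 H each → 12
  2 × C: 1 H each → 2
  2 × C: no H
  1 × C: 3 H
  1 × Cl: no H
  1 × I: no H
  1 × N: 2 H
  1 × N: no H
  1 × S: 1 H
  Total hydrogens = 20.
Molecular formula: C11H20ClIN2S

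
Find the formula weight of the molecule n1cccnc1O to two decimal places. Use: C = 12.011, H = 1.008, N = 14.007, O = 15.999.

96.09

Molecular formula: C4H4N2O.
M = 4×12.011 + 4×1.008 + 2×14.007 + 1×15.999 = 96.09 g/mol.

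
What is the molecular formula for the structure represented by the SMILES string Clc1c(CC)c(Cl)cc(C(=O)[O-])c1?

C9H7Cl2O2-

Heavy atoms from the SMILES: 9 C, 2 Cl, 2 O.
Implicit hydrogens by atom environment:
  4 × C (aromatic): no H
  2 × C (aromatic): 1 H each → 2
  2 × Cl: no H
  1 × C: 3 H
  1 × C: 2 H
  1 × C: no H
  1 × O: no H
  1 × O (charge -1): no H
  Total hydrogens = 7.
Net charge -1.
Molecular formula: C9H7Cl2O2-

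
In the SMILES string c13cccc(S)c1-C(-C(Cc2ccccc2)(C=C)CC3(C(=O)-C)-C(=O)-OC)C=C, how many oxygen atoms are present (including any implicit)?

The symbol for oxygen appears 3 times in the SMILES.

3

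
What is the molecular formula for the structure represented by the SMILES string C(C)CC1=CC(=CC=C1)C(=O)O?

C10H12O2

Heavy atoms from the SMILES: 10 C, 2 O.
Implicit hydrogens by atom environment:
  4 × C (aromatic): 1 H each → 4
  2 × C: 2 H each → 4
  2 × C (aromatic): no H
  1 × C: 3 H
  1 × C: no H
  1 × O: 1 H
  1 × O: no H
  Total hydrogens = 12.
Molecular formula: C10H12O2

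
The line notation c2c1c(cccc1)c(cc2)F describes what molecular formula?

Heavy atoms from the SMILES: 10 C, 1 F.
Implicit hydrogens by atom environment:
  7 × C (aromatic): 1 H each → 7
  3 × C (aromatic): no H
  1 × F: no H
  Total hydrogens = 7.
Molecular formula: C10H7F

C10H7F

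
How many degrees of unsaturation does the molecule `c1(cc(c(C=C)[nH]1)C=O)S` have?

Molecular formula from the SMILES: C7H7NOS.
DoU = (2C + 2 + N − H − X)/2 = (2·7 + 2 + 1 − 7 − 0)/2 = 10/2 = 5.
(Structurally: 1 ring(s) + 4 π bond(s) = 5.)

5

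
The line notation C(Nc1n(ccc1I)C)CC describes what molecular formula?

Heavy atoms from the SMILES: 8 C, 1 I, 2 N.
Implicit hydrogens by atom environment:
  2 × C: 3 H each → 6
  2 × C: 2 H each → 4
  2 × C (aromatic): 1 H each → 2
  2 × C (aromatic): no H
  1 × I: no H
  1 × N: 1 H
  1 × N (aromatic): no H
  Total hydrogens = 13.
Molecular formula: C8H13IN2

C8H13IN2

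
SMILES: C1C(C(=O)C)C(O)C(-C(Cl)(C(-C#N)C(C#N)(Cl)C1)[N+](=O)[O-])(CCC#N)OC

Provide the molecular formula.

Heavy atoms from the SMILES: 16 C, 2 Cl, 4 N, 5 O.
Implicit hydrogens by atom environment:
  7 × C: no H
  4 × C: 2 H each → 8
  3 × C: 1 H each → 3
  3 × N: no H
  3 × O: no H
  2 × C: 3 H each → 6
  2 × Cl: no H
  1 × N (charge +1): no H
  1 × O: 1 H
  1 × O (charge -1): no H
  Total hydrogens = 18.
Molecular formula: C16H18Cl2N4O5

C16H18Cl2N4O5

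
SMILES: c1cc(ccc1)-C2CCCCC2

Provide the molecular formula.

C12H16

Heavy atoms from the SMILES: 12 C.
Implicit hydrogens by atom environment:
  5 × C: 2 H each → 10
  5 × C (aromatic): 1 H each → 5
  1 × C: 1 H
  1 × C (aromatic): no H
  Total hydrogens = 16.
Molecular formula: C12H16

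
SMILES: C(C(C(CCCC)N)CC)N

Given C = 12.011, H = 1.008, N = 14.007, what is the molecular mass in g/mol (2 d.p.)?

Molecular formula: C9H22N2.
M = 9×12.011 + 22×1.008 + 2×14.007 = 158.29 g/mol.

158.29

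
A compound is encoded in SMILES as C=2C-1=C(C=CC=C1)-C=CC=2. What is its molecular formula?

Heavy atoms from the SMILES: 10 C.
Implicit hydrogens by atom environment:
  8 × C (aromatic): 1 H each → 8
  2 × C (aromatic): no H
  Total hydrogens = 8.
Molecular formula: C10H8

C10H8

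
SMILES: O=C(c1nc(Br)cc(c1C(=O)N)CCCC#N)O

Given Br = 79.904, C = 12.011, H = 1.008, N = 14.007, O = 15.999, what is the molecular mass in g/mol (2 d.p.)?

Molecular formula: C11H10BrN3O3.
M = 1×79.904 + 11×12.011 + 10×1.008 + 3×14.007 + 3×15.999 = 312.12 g/mol.

312.12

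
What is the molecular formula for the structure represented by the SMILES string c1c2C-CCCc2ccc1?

C10H12

Heavy atoms from the SMILES: 10 C.
Implicit hydrogens by atom environment:
  4 × C: 2 H each → 8
  4 × C (aromatic): 1 H each → 4
  2 × C (aromatic): no H
  Total hydrogens = 12.
Molecular formula: C10H12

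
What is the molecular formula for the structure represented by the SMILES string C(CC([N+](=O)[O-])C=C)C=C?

C7H11NO2

Heavy atoms from the SMILES: 7 C, 1 N, 2 O.
Implicit hydrogens by atom environment:
  4 × C: 2 H each → 8
  3 × C: 1 H each → 3
  1 × N (charge +1): no H
  1 × O: no H
  1 × O (charge -1): no H
  Total hydrogens = 11.
Molecular formula: C7H11NO2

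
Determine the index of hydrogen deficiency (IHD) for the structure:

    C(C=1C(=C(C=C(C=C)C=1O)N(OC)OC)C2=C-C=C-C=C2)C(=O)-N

Molecular formula from the SMILES: C18H20N2O4.
DoU = (2C + 2 + N − H − X)/2 = (2·18 + 2 + 2 − 20 − 0)/2 = 20/2 = 10.
(Structurally: 2 ring(s) + 8 π bond(s) = 10.)

10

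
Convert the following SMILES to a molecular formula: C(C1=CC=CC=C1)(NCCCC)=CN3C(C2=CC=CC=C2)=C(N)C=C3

Heavy atoms from the SMILES: 22 C, 3 N.
Implicit hydrogens by atom environment:
  12 × C (aromatic): 1 H each → 12
  4 × C (aromatic): no H
  3 × C: 2 H each → 6
  1 × C: 3 H
  1 × C: 1 H
  1 × C: no H
  1 × N: 2 H
  1 × N: 1 H
  1 × N (aromatic): no H
  Total hydrogens = 25.
Molecular formula: C22H25N3

C22H25N3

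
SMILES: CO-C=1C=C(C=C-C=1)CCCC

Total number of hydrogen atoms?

16

Hydrogens are implicit in SMILES; fill each atom to its normal valence:
  4 × C (aromatic): 1 H each → 4
  3 × C: 2 H each → 6
  2 × C: 3 H each → 6
  2 × C (aromatic): no H
  1 × O: no H
  Total hydrogens = 16.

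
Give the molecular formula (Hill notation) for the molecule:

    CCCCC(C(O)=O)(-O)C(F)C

Heavy atoms from the SMILES: 8 C, 1 F, 3 O.
Implicit hydrogens by atom environment:
  3 × C: 2 H each → 6
  2 × C: 3 H each → 6
  2 × C: no H
  2 × O: 1 H each → 2
  1 × C: 1 H
  1 × F: no H
  1 × O: no H
  Total hydrogens = 15.
Molecular formula: C8H15FO3

C8H15FO3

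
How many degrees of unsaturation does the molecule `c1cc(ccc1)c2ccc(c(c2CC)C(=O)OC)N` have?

9

Molecular formula from the SMILES: C16H17NO2.
DoU = (2C + 2 + N − H − X)/2 = (2·16 + 2 + 1 − 17 − 0)/2 = 18/2 = 9.
(Structurally: 2 ring(s) + 7 π bond(s) = 9.)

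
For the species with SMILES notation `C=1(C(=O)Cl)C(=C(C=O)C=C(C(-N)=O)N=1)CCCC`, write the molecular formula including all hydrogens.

Heavy atoms from the SMILES: 12 C, 1 Cl, 2 N, 3 O.
Implicit hydrogens by atom environment:
  4 × C (aromatic): no H
  3 × C: 2 H each → 6
  3 × O: no H
  2 × C: no H
  1 × C: 3 H
  1 × C (aromatic): 1 H
  1 × C: 1 H
  1 × Cl: no H
  1 × N: 2 H
  1 × N (aromatic): no H
  Total hydrogens = 13.
Molecular formula: C12H13ClN2O3

C12H13ClN2O3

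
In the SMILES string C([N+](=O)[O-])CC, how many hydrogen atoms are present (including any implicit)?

Hydrogens are implicit in SMILES; fill each atom to its normal valence:
  2 × C: 2 H each → 4
  1 × C: 3 H
  1 × N (charge +1): no H
  1 × O: no H
  1 × O (charge -1): no H
  Total hydrogens = 7.

7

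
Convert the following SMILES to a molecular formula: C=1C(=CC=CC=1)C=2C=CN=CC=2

C11H9N

Heavy atoms from the SMILES: 11 C, 1 N.
Implicit hydrogens by atom environment:
  9 × C (aromatic): 1 H each → 9
  2 × C (aromatic): no H
  1 × N (aromatic): no H
  Total hydrogens = 9.
Molecular formula: C11H9N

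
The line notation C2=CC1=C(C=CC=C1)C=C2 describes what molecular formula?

Heavy atoms from the SMILES: 10 C.
Implicit hydrogens by atom environment:
  8 × C (aromatic): 1 H each → 8
  2 × C (aromatic): no H
  Total hydrogens = 8.
Molecular formula: C10H8

C10H8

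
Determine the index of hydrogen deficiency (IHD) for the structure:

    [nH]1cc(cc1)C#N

Molecular formula from the SMILES: C5H4N2.
DoU = (2C + 2 + N − H − X)/2 = (2·5 + 2 + 2 − 4 − 0)/2 = 10/2 = 5.
(Structurally: 1 ring(s) + 4 π bond(s) = 5.)

5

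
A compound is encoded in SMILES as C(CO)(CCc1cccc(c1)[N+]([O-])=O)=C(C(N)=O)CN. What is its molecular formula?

Heavy atoms from the SMILES: 13 C, 3 N, 4 O.
Implicit hydrogens by atom environment:
  4 × C: 2 H each → 8
  4 × C (aromatic): 1 H each → 4
  3 × C: no H
  2 × C (aromatic): no H
  2 × N: 2 H each → 4
  2 × O: no H
  1 × N (charge +1): no H
  1 × O: 1 H
  1 × O (charge -1): no H
  Total hydrogens = 17.
Molecular formula: C13H17N3O4

C13H17N3O4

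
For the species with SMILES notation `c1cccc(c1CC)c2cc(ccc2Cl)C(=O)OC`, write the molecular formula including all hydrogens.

C16H15ClO2

Heavy atoms from the SMILES: 16 C, 1 Cl, 2 O.
Implicit hydrogens by atom environment:
  7 × C (aromatic): 1 H each → 7
  5 × C (aromatic): no H
  2 × C: 3 H each → 6
  2 × O: no H
  1 × C: 2 H
  1 × C: no H
  1 × Cl: no H
  Total hydrogens = 15.
Molecular formula: C16H15ClO2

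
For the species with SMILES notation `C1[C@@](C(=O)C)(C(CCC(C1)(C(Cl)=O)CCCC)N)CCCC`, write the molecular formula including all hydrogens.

C18H32ClNO2

Heavy atoms from the SMILES: 18 C, 1 Cl, 1 N, 2 O.
Implicit hydrogens by atom environment:
  10 × C: 2 H each → 20
  4 × C: no H
  3 × C: 3 H each → 9
  2 × O: no H
  1 × C: 1 H
  1 × Cl: no H
  1 × N: 2 H
  Total hydrogens = 32.
Molecular formula: C18H32ClNO2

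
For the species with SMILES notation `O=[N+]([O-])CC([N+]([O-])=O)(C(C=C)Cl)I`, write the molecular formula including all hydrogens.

Heavy atoms from the SMILES: 5 C, 1 Cl, 1 I, 2 N, 4 O.
Implicit hydrogens by atom environment:
  2 × C: 2 H each → 4
  2 × C: 1 H each → 2
  2 × N (charge +1): no H
  2 × O: no H
  2 × O (charge -1): no H
  1 × C: no H
  1 × Cl: no H
  1 × I: no H
  Total hydrogens = 6.
Molecular formula: C5H6ClIN2O4

C5H6ClIN2O4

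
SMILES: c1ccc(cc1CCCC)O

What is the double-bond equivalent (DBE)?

Molecular formula from the SMILES: C10H14O.
DoU = (2C + 2 + N − H − X)/2 = (2·10 + 2 + 0 − 14 − 0)/2 = 8/2 = 4.
(Structurally: 1 ring(s) + 3 π bond(s) = 4.)

4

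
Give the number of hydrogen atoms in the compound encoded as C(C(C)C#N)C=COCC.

Hydrogens are implicit in SMILES; fill each atom to its normal valence:
  3 × C: 1 H each → 3
  2 × C: 3 H each → 6
  2 × C: 2 H each → 4
  1 × C: no H
  1 × N: no H
  1 × O: no H
  Total hydrogens = 13.

13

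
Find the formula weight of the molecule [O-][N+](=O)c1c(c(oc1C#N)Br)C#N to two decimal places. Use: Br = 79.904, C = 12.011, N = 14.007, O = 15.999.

Molecular formula: C6BrN3O3.
M = 1×79.904 + 6×12.011 + 3×14.007 + 3×15.999 = 241.99 g/mol.

241.99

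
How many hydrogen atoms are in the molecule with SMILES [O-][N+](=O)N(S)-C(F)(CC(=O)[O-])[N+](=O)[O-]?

3

Hydrogens are implicit in SMILES; fill each atom to its normal valence:
  3 × O: no H
  3 × O (charge -1): no H
  2 × C: no H
  2 × N (charge +1): no H
  1 × C: 2 H
  1 × F: no H
  1 × N: no H
  1 × S: 1 H
  Total hydrogens = 3.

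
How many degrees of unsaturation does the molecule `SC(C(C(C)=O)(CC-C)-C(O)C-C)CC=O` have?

Molecular formula from the SMILES: C12H22O3S.
DoU = (2C + 2 + N − H − X)/2 = (2·12 + 2 + 0 − 22 − 0)/2 = 4/2 = 2.
(Structurally: 0 ring(s) + 2 π bond(s) = 2.)

2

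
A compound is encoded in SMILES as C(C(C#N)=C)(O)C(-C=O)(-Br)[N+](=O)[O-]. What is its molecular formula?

C6H5BrN2O4

Heavy atoms from the SMILES: 1 Br, 6 C, 2 N, 4 O.
Implicit hydrogens by atom environment:
  3 × C: no H
  2 × C: 1 H each → 2
  2 × O: no H
  1 × Br: no H
  1 × C: 2 H
  1 × N (charge +1): no H
  1 × N: no H
  1 × O: 1 H
  1 × O (charge -1): no H
  Total hydrogens = 5.
Molecular formula: C6H5BrN2O4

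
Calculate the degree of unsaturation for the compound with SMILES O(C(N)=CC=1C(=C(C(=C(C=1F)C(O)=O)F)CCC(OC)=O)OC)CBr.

Molecular formula from the SMILES: C15H16BrF2NO6.
DoU = (2C + 2 + N − H − X)/2 = (2·15 + 2 + 1 − 16 − 3)/2 = 14/2 = 7.
(Structurally: 1 ring(s) + 6 π bond(s) = 7.)

7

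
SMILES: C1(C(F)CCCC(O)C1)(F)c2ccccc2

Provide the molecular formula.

C13H16F2O

Heavy atoms from the SMILES: 13 C, 2 F, 1 O.
Implicit hydrogens by atom environment:
  5 × C (aromatic): 1 H each → 5
  4 × C: 2 H each → 8
  2 × C: 1 H each → 2
  2 × F: no H
  1 × C: no H
  1 × C (aromatic): no H
  1 × O: 1 H
  Total hydrogens = 16.
Molecular formula: C13H16F2O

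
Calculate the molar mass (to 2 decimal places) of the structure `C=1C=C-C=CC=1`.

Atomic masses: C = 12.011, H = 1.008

Molecular formula: C6H6.
M = 6×12.011 + 6×1.008 = 78.11 g/mol.

78.11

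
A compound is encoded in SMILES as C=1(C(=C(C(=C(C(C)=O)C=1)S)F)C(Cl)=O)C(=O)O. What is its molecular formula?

C10H6ClFO4S

Heavy atoms from the SMILES: 10 C, 1 Cl, 1 F, 4 O, 1 S.
Implicit hydrogens by atom environment:
  5 × C (aromatic): no H
  3 × C: no H
  3 × O: no H
  1 × C: 3 H
  1 × C (aromatic): 1 H
  1 × Cl: no H
  1 × F: no H
  1 × O: 1 H
  1 × S: 1 H
  Total hydrogens = 6.
Molecular formula: C10H6ClFO4S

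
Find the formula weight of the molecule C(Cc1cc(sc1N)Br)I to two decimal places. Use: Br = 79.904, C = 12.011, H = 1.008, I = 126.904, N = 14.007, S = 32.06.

Molecular formula: C6H7BrINS.
M = 1×79.904 + 6×12.011 + 7×1.008 + 1×126.904 + 1×14.007 + 1×32.06 = 332.00 g/mol.

332.00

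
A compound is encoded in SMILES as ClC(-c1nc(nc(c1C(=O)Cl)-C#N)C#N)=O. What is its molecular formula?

Heavy atoms from the SMILES: 8 C, 2 Cl, 4 N, 2 O.
Implicit hydrogens by atom environment:
  4 × C (aromatic): no H
  4 × C: no H
  2 × Cl: no H
  2 × N (aromatic): no H
  2 × N: no H
  2 × O: no H
  Total hydrogens = 0.
Molecular formula: C8Cl2N4O2

C8Cl2N4O2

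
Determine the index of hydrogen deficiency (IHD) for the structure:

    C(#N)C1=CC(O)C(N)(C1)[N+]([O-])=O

Molecular formula from the SMILES: C6H7N3O3.
DoU = (2C + 2 + N − H − X)/2 = (2·6 + 2 + 3 − 7 − 0)/2 = 10/2 = 5.
(Structurally: 1 ring(s) + 4 π bond(s) = 5.)

5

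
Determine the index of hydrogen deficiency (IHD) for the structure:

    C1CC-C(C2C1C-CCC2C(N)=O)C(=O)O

Molecular formula from the SMILES: C12H19NO3.
DoU = (2C + 2 + N − H − X)/2 = (2·12 + 2 + 1 − 19 − 0)/2 = 8/2 = 4.
(Structurally: 2 ring(s) + 2 π bond(s) = 4.)

4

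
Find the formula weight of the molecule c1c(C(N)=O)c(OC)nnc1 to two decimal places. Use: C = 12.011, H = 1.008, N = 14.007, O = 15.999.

153.14

Molecular formula: C6H7N3O2.
M = 6×12.011 + 7×1.008 + 3×14.007 + 2×15.999 = 153.14 g/mol.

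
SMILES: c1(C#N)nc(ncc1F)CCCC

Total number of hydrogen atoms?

Hydrogens are implicit in SMILES; fill each atom to its normal valence:
  3 × C: 2 H each → 6
  3 × C (aromatic): no H
  2 × N (aromatic): no H
  1 × C: 3 H
  1 × C (aromatic): 1 H
  1 × C: no H
  1 × F: no H
  1 × N: no H
  Total hydrogens = 10.

10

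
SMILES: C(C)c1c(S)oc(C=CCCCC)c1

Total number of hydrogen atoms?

Hydrogens are implicit in SMILES; fill each atom to its normal valence:
  4 × C: 2 H each → 8
  3 × C (aromatic): no H
  2 × C: 3 H each → 6
  2 × C: 1 H each → 2
  1 × C (aromatic): 1 H
  1 × O (aromatic): no H
  1 × S: 1 H
  Total hydrogens = 18.

18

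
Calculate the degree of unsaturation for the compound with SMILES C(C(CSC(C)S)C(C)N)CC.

Molecular formula from the SMILES: C9H21NS2.
DoU = (2C + 2 + N − H − X)/2 = (2·9 + 2 + 1 − 21 − 0)/2 = 0/2 = 0.
(Structurally: 0 ring(s) + 0 π bond(s) = 0.)

0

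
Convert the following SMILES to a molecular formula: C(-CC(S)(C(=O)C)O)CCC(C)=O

C9H16O3S

Heavy atoms from the SMILES: 9 C, 3 O, 1 S.
Implicit hydrogens by atom environment:
  4 × C: 2 H each → 8
  3 × C: no H
  2 × C: 3 H each → 6
  2 × O: no H
  1 × O: 1 H
  1 × S: 1 H
  Total hydrogens = 16.
Molecular formula: C9H16O3S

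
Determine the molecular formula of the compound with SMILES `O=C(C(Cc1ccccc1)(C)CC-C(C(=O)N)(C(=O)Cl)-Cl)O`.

C15H17Cl2NO4

Heavy atoms from the SMILES: 15 C, 2 Cl, 1 N, 4 O.
Implicit hydrogens by atom environment:
  5 × C (aromatic): 1 H each → 5
  5 × C: no H
  3 × C: 2 H each → 6
  3 × O: no H
  2 × Cl: no H
  1 × C: 3 H
  1 × C (aromatic): no H
  1 × N: 2 H
  1 × O: 1 H
  Total hydrogens = 17.
Molecular formula: C15H17Cl2NO4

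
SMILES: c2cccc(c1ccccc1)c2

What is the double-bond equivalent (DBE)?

Molecular formula from the SMILES: C12H10.
DoU = (2C + 2 + N − H − X)/2 = (2·12 + 2 + 0 − 10 − 0)/2 = 16/2 = 8.
(Structurally: 2 ring(s) + 6 π bond(s) = 8.)

8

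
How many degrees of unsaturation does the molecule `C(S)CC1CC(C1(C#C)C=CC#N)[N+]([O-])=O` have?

7

Molecular formula from the SMILES: C11H12N2O2S.
DoU = (2C + 2 + N − H − X)/2 = (2·11 + 2 + 2 − 12 − 0)/2 = 14/2 = 7.
(Structurally: 1 ring(s) + 6 π bond(s) = 7.)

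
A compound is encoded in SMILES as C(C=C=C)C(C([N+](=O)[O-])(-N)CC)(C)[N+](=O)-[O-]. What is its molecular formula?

Heavy atoms from the SMILES: 9 C, 3 N, 4 O.
Implicit hydrogens by atom environment:
  3 × C: 2 H each → 6
  3 × C: no H
  2 × C: 3 H each → 6
  2 × N (charge +1): no H
  2 × O: no H
  2 × O (charge -1): no H
  1 × C: 1 H
  1 × N: 2 H
  Total hydrogens = 15.
Molecular formula: C9H15N3O4

C9H15N3O4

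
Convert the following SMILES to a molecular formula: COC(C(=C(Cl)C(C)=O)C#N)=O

Heavy atoms from the SMILES: 7 C, 1 Cl, 1 N, 3 O.
Implicit hydrogens by atom environment:
  5 × C: no H
  3 × O: no H
  2 × C: 3 H each → 6
  1 × Cl: no H
  1 × N: no H
  Total hydrogens = 6.
Molecular formula: C7H6ClNO3

C7H6ClNO3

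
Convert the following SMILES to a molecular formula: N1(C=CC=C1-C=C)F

C6H6FN

Heavy atoms from the SMILES: 6 C, 1 F, 1 N.
Implicit hydrogens by atom environment:
  3 × C (aromatic): 1 H each → 3
  1 × C: 2 H
  1 × C: 1 H
  1 × C (aromatic): no H
  1 × F: no H
  1 × N (aromatic): no H
  Total hydrogens = 6.
Molecular formula: C6H6FN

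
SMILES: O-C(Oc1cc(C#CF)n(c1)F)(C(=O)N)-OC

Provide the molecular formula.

Heavy atoms from the SMILES: 9 C, 2 F, 2 N, 4 O.
Implicit hydrogens by atom environment:
  4 × C: no H
  3 × O: no H
  2 × C (aromatic): 1 H each → 2
  2 × C (aromatic): no H
  2 × F: no H
  1 × C: 3 H
  1 × N: 2 H
  1 × N (aromatic): no H
  1 × O: 1 H
  Total hydrogens = 8.
Molecular formula: C9H8F2N2O4

C9H8F2N2O4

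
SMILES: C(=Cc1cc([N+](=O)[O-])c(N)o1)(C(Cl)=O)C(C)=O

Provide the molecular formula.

C9H7ClN2O5

Heavy atoms from the SMILES: 9 C, 1 Cl, 2 N, 5 O.
Implicit hydrogens by atom environment:
  3 × C (aromatic): no H
  3 × C: no H
  3 × O: no H
  1 × C: 3 H
  1 × C (aromatic): 1 H
  1 × C: 1 H
  1 × Cl: no H
  1 × N: 2 H
  1 × N (charge +1): no H
  1 × O (aromatic): no H
  1 × O (charge -1): no H
  Total hydrogens = 7.
Molecular formula: C9H7ClN2O5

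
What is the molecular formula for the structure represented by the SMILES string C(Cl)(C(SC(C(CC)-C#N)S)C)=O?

Heavy atoms from the SMILES: 8 C, 1 Cl, 1 N, 1 O, 2 S.
Implicit hydrogens by atom environment:
  3 × C: 1 H each → 3
  2 × C: 3 H each → 6
  2 × C: no H
  1 × C: 2 H
  1 × Cl: no H
  1 × N: no H
  1 × O: no H
  1 × S: 1 H
  1 × S: no H
  Total hydrogens = 12.
Molecular formula: C8H12ClNOS2

C8H12ClNOS2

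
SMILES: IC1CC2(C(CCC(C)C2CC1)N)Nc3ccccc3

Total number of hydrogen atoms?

Hydrogens are implicit in SMILES; fill each atom to its normal valence:
  5 × C: 2 H each → 10
  5 × C (aromatic): 1 H each → 5
  4 × C: 1 H each → 4
  1 × C: 3 H
  1 × C: no H
  1 × C (aromatic): no H
  1 × I: no H
  1 × N: 2 H
  1 × N: 1 H
  Total hydrogens = 25.

25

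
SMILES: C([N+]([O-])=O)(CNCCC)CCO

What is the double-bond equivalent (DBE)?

1

Molecular formula from the SMILES: C7H16N2O3.
DoU = (2C + 2 + N − H − X)/2 = (2·7 + 2 + 2 − 16 − 0)/2 = 2/2 = 1.
(Structurally: 0 ring(s) + 1 π bond(s) = 1.)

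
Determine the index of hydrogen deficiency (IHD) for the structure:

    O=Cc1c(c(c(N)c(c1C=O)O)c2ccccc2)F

Molecular formula from the SMILES: C14H10FNO3.
DoU = (2C + 2 + N − H − X)/2 = (2·14 + 2 + 1 − 10 − 1)/2 = 20/2 = 10.
(Structurally: 2 ring(s) + 8 π bond(s) = 10.)

10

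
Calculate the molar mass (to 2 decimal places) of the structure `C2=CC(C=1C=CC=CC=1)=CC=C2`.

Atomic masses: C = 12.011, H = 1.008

154.21

Molecular formula: C12H10.
M = 12×12.011 + 10×1.008 = 154.21 g/mol.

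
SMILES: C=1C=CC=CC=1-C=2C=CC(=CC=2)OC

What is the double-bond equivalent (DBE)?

Molecular formula from the SMILES: C13H12O.
DoU = (2C + 2 + N − H − X)/2 = (2·13 + 2 + 0 − 12 − 0)/2 = 16/2 = 8.
(Structurally: 2 ring(s) + 6 π bond(s) = 8.)

8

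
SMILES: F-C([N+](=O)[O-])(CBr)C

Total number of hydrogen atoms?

Hydrogens are implicit in SMILES; fill each atom to its normal valence:
  1 × Br: no H
  1 × C: 3 H
  1 × C: 2 H
  1 × C: no H
  1 × F: no H
  1 × N (charge +1): no H
  1 × O: no H
  1 × O (charge -1): no H
  Total hydrogens = 5.

5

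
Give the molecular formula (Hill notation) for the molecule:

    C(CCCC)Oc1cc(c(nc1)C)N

Heavy atoms from the SMILES: 11 C, 2 N, 1 O.
Implicit hydrogens by atom environment:
  4 × C: 2 H each → 8
  3 × C (aromatic): no H
  2 × C: 3 H each → 6
  2 × C (aromatic): 1 H each → 2
  1 × N: 2 H
  1 × N (aromatic): no H
  1 × O: no H
  Total hydrogens = 18.
Molecular formula: C11H18N2O

C11H18N2O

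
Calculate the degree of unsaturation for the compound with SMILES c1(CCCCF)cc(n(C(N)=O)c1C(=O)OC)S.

Molecular formula from the SMILES: C11H15FN2O3S.
DoU = (2C + 2 + N − H − X)/2 = (2·11 + 2 + 2 − 15 − 1)/2 = 10/2 = 5.
(Structurally: 1 ring(s) + 4 π bond(s) = 5.)

5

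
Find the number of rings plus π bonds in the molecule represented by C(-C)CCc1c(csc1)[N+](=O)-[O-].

Molecular formula from the SMILES: C8H11NO2S.
DoU = (2C + 2 + N − H − X)/2 = (2·8 + 2 + 1 − 11 − 0)/2 = 8/2 = 4.
(Structurally: 1 ring(s) + 3 π bond(s) = 4.)

4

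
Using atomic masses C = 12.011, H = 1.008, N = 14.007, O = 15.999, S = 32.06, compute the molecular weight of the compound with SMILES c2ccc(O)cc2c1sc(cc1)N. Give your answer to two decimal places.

Molecular formula: C10H9NOS.
M = 10×12.011 + 9×1.008 + 1×14.007 + 1×15.999 + 1×32.06 = 191.25 g/mol.

191.25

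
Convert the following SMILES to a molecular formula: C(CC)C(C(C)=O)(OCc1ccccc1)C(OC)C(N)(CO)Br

C17H26BrNO4

Heavy atoms from the SMILES: 1 Br, 17 C, 1 N, 4 O.
Implicit hydrogens by atom environment:
  5 × C (aromatic): 1 H each → 5
  4 × C: 2 H each → 8
  3 × C: 3 H each → 9
  3 × C: no H
  3 × O: no H
  1 × Br: no H
  1 × C: 1 H
  1 × C (aromatic): no H
  1 × N: 2 H
  1 × O: 1 H
  Total hydrogens = 26.
Molecular formula: C17H26BrNO4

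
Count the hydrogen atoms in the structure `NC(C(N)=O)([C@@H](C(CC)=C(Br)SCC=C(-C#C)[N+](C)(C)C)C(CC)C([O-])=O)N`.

31

Hydrogens are implicit in SMILES; fill each atom to its normal valence:
  7 × C: no H
  5 × C: 3 H each → 15
  4 × C: 1 H each → 4
  3 × C: 2 H each → 6
  3 × N: 2 H each → 6
  2 × O: no H
  1 × Br: no H
  1 × N (charge +1): no H
  1 × O (charge -1): no H
  1 × S: no H
  Total hydrogens = 31.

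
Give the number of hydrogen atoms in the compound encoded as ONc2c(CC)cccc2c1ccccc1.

Hydrogens are implicit in SMILES; fill each atom to its normal valence:
  8 × C (aromatic): 1 H each → 8
  4 × C (aromatic): no H
  1 × C: 3 H
  1 × C: 2 H
  1 × N: 1 H
  1 × O: 1 H
  Total hydrogens = 15.

15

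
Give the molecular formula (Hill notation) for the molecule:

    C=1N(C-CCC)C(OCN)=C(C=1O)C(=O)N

Heavy atoms from the SMILES: 10 C, 3 N, 3 O.
Implicit hydrogens by atom environment:
  4 × C: 2 H each → 8
  3 × C (aromatic): no H
  2 × N: 2 H each → 4
  2 × O: no H
  1 × C: 3 H
  1 × C (aromatic): 1 H
  1 × C: no H
  1 × N (aromatic): no H
  1 × O: 1 H
  Total hydrogens = 17.
Molecular formula: C10H17N3O3

C10H17N3O3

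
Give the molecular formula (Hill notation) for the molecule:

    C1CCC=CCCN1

C7H13N

Heavy atoms from the SMILES: 7 C, 1 N.
Implicit hydrogens by atom environment:
  5 × C: 2 H each → 10
  2 × C: 1 H each → 2
  1 × N: 1 H
  Total hydrogens = 13.
Molecular formula: C7H13N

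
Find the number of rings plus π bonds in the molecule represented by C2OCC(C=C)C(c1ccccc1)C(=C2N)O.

Molecular formula from the SMILES: C14H17NO2.
DoU = (2C + 2 + N − H − X)/2 = (2·14 + 2 + 1 − 17 − 0)/2 = 14/2 = 7.
(Structurally: 2 ring(s) + 5 π bond(s) = 7.)

7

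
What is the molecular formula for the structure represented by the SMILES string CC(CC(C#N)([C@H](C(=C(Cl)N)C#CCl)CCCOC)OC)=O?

Heavy atoms from the SMILES: 15 C, 2 Cl, 2 N, 3 O.
Implicit hydrogens by atom environment:
  7 × C: no H
  4 × C: 2 H each → 8
  3 × C: 3 H each → 9
  3 × O: no H
  2 × Cl: no H
  1 × C: 1 H
  1 × N: 2 H
  1 × N: no H
  Total hydrogens = 20.
Molecular formula: C15H20Cl2N2O3

C15H20Cl2N2O3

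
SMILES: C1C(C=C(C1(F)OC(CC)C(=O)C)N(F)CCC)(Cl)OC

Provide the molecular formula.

Heavy atoms from the SMILES: 14 C, 1 Cl, 2 F, 1 N, 3 O.
Implicit hydrogens by atom environment:
  4 × C: 3 H each → 12
  4 × C: 2 H each → 8
  4 × C: no H
  3 × O: no H
  2 × C: 1 H each → 2
  2 × F: no H
  1 × Cl: no H
  1 × N: no H
  Total hydrogens = 22.
Molecular formula: C14H22ClF2NO3

C14H22ClF2NO3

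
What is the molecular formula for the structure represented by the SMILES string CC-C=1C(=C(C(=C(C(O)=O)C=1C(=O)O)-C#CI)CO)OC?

C14H13IO6

Heavy atoms from the SMILES: 14 C, 1 I, 6 O.
Implicit hydrogens by atom environment:
  6 × C (aromatic): no H
  4 × C: no H
  3 × O: 1 H each → 3
  3 × O: no H
  2 × C: 3 H each → 6
  2 × C: 2 H each → 4
  1 × I: no H
  Total hydrogens = 13.
Molecular formula: C14H13IO6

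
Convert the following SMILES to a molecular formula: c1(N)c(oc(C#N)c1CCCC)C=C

Heavy atoms from the SMILES: 11 C, 2 N, 1 O.
Implicit hydrogens by atom environment:
  4 × C: 2 H each → 8
  4 × C (aromatic): no H
  1 × C: 3 H
  1 × C: 1 H
  1 × C: no H
  1 × N: 2 H
  1 × N: no H
  1 × O (aromatic): no H
  Total hydrogens = 14.
Molecular formula: C11H14N2O

C11H14N2O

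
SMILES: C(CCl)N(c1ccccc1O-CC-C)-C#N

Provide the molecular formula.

C12H15ClN2O

Heavy atoms from the SMILES: 12 C, 1 Cl, 2 N, 1 O.
Implicit hydrogens by atom environment:
  4 × C: 2 H each → 8
  4 × C (aromatic): 1 H each → 4
  2 × C (aromatic): no H
  2 × N: no H
  1 × C: 3 H
  1 × C: no H
  1 × Cl: no H
  1 × O: no H
  Total hydrogens = 15.
Molecular formula: C12H15ClN2O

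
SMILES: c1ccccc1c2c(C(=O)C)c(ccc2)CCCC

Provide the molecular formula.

Heavy atoms from the SMILES: 18 C, 1 O.
Implicit hydrogens by atom environment:
  8 × C (aromatic): 1 H each → 8
  4 × C (aromatic): no H
  3 × C: 2 H each → 6
  2 × C: 3 H each → 6
  1 × C: no H
  1 × O: no H
  Total hydrogens = 20.
Molecular formula: C18H20O

C18H20O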